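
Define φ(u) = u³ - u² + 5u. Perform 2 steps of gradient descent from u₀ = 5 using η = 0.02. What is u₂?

2.8664

φ′(u) = 3u² - 2u + 5
u₁ = 5 − 0.02·70 = 3.6
u₂ = 3.6 − 0.02·36.68 = 2.8664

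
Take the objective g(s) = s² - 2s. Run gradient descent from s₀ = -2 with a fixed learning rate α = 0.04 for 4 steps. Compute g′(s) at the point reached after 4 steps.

-4.29835776

g′(s) = 2s - 2
Step 1: g′(-2) = -6; s₁ = -2 − 0.04·(-6) = -1.76
Step 2: g′(-1.76) = -5.52; s₂ = -1.76 − 0.04·(-5.52) = -1.5392
Step 3: g′(-1.5392) = -5.0784; s₃ = -1.5392 − 0.04·(-5.0784) = -1.336064
Step 4: g′(-1.336064) = -4.672128; s₄ = -1.336064 − 0.04·(-4.672128) = -1.14917888
g′(s) at (-1.14917888) = -4.29835776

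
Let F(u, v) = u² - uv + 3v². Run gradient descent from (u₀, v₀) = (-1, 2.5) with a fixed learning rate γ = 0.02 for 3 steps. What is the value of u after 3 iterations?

-0.758796

∇F = (2u - v, -u + 6v)
(u₁, v₁) = (-1, 2.5) − 0.02·(-4.5, 16) = (-0.91, 2.18)
(u₂, v₂) = (-0.91, 2.18) − 0.02·(-4, 13.99) = (-0.83, 1.9002)
(u₃, v₃) = (-0.83, 1.9002) − 0.02·(-3.5602, 12.2312) = (-0.758796, 1.655576)
u = -0.758796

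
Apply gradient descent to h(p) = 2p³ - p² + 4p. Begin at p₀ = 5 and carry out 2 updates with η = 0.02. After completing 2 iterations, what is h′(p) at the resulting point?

h′(p) = 6p² - 2p + 4
Step 1: h′(5) = 144; p₁ = 5 − 0.02·144 = 2.12
Step 2: h′(2.12) = 26.7264; p₂ = 2.12 − 0.02·26.7264 = 1.585472
h′(p) at (1.585472) = 15.911384776704

15.911384776704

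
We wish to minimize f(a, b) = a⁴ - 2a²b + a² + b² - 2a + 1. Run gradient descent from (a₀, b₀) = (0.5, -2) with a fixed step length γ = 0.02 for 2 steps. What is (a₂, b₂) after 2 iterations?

∇f = (4a³ - 4ab + 2a - 2, -2a² + 2b)
(a₁, b₁) = (0.5, -2) − 0.02·(3.5, -4.5) = (0.43, -1.91)
(a₂, b₂) = (0.43, -1.91) − 0.02·(2.463228, -4.1898) = (0.38073544, -1.826204)

(0.38073544, -1.826204)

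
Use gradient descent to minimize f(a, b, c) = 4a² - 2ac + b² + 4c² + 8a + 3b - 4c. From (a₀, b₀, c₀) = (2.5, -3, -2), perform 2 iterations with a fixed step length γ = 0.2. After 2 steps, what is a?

1.94

∇f = (8a - 2c + 8, 2b + 3, -2a + 8c - 4)
Step 1: at (2.5, -3, -2), ∇f = (32, -3, -25) → (2.5, -3, -2) − 0.2·(32, -3, -25) = (-3.9, -2.4, 3)
Step 2: at (-3.9, -2.4, 3), ∇f = (-29.2, -1.8, 27.8) → (-3.9, -2.4, 3) − 0.2·(-29.2, -1.8, 27.8) = (1.94, -2.04, -2.56)
a = 1.94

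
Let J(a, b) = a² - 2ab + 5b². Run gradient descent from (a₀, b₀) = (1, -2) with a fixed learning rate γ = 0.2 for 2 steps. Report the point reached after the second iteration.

∇J = (2a - 2b, -2a + 10b)
Step 1: at (1, -2), ∇J = (6, -22) → (1, -2) − 0.2·(6, -22) = (-0.2, 2.4)
Step 2: at (-0.2, 2.4), ∇J = (-5.2, 24.4) → (-0.2, 2.4) − 0.2·(-5.2, 24.4) = (0.84, -2.48)

(0.84, -2.48)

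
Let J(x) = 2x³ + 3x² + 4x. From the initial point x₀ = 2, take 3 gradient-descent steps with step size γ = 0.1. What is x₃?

J′(x) = 6x² + 6x + 4
Step 1: J′(2) = 40; x₁ = 2 − 0.1·40 = -2
Step 2: J′(-2) = 16; x₂ = -2 − 0.1·16 = -3.6
Step 3: J′(-3.6) = 60.16; x₃ = -3.6 − 0.1·60.16 = -9.616

-9.616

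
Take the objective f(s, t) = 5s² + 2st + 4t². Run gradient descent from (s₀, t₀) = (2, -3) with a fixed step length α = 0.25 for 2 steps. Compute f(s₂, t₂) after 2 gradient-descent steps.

∇f = (10s + 2t, 2s + 8t)
(s₁, t₁) = (2, -3) − 0.25·(14, -20) = (-1.5, 2)
(s₂, t₂) = (-1.5, 2) − 0.25·(-11, 13) = (1.25, -1.25)
f(1.25, -1.25) = 10.9375

10.9375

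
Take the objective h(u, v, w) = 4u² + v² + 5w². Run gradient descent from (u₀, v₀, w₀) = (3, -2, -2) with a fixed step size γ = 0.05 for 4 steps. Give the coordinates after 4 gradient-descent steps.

∇h = (8u, 2v, 10w)
Step 1: at (3, -2, -2), ∇h = (24, -4, -20) → (3, -2, -2) − 0.05·(24, -4, -20) = (1.8, -1.8, -1)
Step 2: at (1.8, -1.8, -1), ∇h = (14.4, -3.6, -10) → (1.8, -1.8, -1) − 0.05·(14.4, -3.6, -10) = (1.08, -1.62, -0.5)
Step 3: at (1.08, -1.62, -0.5), ∇h = (8.64, -3.24, -5) → (1.08, -1.62, -0.5) − 0.05·(8.64, -3.24, -5) = (0.648, -1.458, -0.25)
Step 4: at (0.648, -1.458, -0.25), ∇h = (5.184, -2.916, -2.5) → (0.648, -1.458, -0.25) − 0.05·(5.184, -2.916, -2.5) = (0.3888, -1.3122, -0.125)

(0.3888, -1.3122, -0.125)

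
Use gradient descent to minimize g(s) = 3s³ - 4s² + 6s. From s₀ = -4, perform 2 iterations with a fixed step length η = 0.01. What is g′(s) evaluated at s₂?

g′(s) = 9s² - 8s + 6
Step 1: g′(-4) = 182; s₁ = -4 − 0.01·182 = -5.82
Step 2: g′(-5.82) = 357.4116; s₂ = -5.82 − 0.01·357.4116 = -9.394116
g′(s) at (-9.394116) = 875.397666793104

875.397666793104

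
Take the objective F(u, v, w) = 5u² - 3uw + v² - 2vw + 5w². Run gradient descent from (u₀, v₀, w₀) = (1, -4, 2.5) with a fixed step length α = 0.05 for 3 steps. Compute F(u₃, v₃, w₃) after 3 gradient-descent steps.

7.08473564453125

∇F = (10u - 3w, 2v - 2w, -3u - 2v + 10w)
Step 1: at (1, -4, 2.5), ∇F = (2.5, -13, 30) → (1, -4, 2.5) − 0.05·(2.5, -13, 30) = (0.875, -3.35, 1)
Step 2: at (0.875, -3.35, 1), ∇F = (5.75, -8.7, 14.075) → (0.875, -3.35, 1) − 0.05·(5.75, -8.7, 14.075) = (0.5875, -2.915, 0.29625)
Step 3: at (0.5875, -2.915, 0.29625), ∇F = (4.98625, -6.4225, 7.03) → (0.5875, -2.915, 0.29625) − 0.05·(4.98625, -6.4225, 7.03) = (0.3381875, -2.593875, -0.05525)
F(0.3381875, -2.593875, -0.05525) = 7.08473564453125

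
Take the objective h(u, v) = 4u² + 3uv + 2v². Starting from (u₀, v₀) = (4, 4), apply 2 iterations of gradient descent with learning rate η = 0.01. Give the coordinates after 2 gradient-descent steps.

∇h = (8u + 3v, 3u + 4v)
Step 1: at (4, 4), ∇h = (44, 28) → (4, 4) − 0.01·(44, 28) = (3.56, 3.72)
Step 2: at (3.56, 3.72), ∇h = (39.64, 25.56) → (3.56, 3.72) − 0.01·(39.64, 25.56) = (3.1636, 3.4644)

(3.1636, 3.4644)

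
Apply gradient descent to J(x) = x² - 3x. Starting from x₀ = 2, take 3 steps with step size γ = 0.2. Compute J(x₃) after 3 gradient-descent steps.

-2.238336

J′(x) = 2x - 3
Step 1: J′(2) = 1; x₁ = 2 − 0.2·1 = 1.8
Step 2: J′(1.8) = 0.6; x₂ = 1.8 − 0.2·0.6 = 1.68
Step 3: J′(1.68) = 0.36; x₃ = 1.68 − 0.2·0.36 = 1.608
J(1.608) = -2.238336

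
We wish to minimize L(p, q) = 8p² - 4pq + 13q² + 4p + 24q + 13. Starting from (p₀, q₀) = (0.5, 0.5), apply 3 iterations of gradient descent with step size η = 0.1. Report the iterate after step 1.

∇L = (16p - 4q + 4, -4p + 26q + 24)
Step 1: at (0.5, 0.5), ∇L = (10, 35) → (0.5, 0.5) − 0.1·(10, 35) = (-0.5, -3)

(-0.5, -3)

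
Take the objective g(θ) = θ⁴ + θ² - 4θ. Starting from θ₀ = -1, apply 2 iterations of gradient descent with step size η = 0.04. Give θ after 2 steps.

g′(θ) = 4θ³ + 2θ - 4
Step 1: g′(-1) = -10; θ₁ = -1 − 0.04·(-10) = -0.6
Step 2: g′(-0.6) = -6.064; θ₂ = -0.6 − 0.04·(-6.064) = -0.35744

-0.35744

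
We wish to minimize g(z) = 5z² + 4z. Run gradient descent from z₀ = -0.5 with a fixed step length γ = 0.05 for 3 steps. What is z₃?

g′(z) = 10z + 4
Step 1: g′(-0.5) = -1; z₁ = -0.5 − 0.05·(-1) = -0.45
Step 2: g′(-0.45) = -0.5; z₂ = -0.45 − 0.05·(-0.5) = -0.425
Step 3: g′(-0.425) = -0.25; z₃ = -0.425 − 0.05·(-0.25) = -0.4125

-0.4125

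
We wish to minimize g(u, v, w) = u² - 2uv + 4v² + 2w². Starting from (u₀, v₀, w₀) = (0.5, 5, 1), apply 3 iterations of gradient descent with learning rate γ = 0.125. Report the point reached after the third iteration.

(1.0390625, 0.3125, 0.125)

∇g = (2u - 2v, -2u + 8v, 4w)
(u₁, v₁, w₁) = (0.5, 5, 1) − 0.125·(-9, 39, 4) = (1.625, 0.125, 0.5)
(u₂, v₂, w₂) = (1.625, 0.125, 0.5) − 0.125·(3, -2.25, 2) = (1.25, 0.40625, 0.25)
(u₃, v₃, w₃) = (1.25, 0.40625, 0.25) − 0.125·(1.6875, 0.75, 1) = (1.0390625, 0.3125, 0.125)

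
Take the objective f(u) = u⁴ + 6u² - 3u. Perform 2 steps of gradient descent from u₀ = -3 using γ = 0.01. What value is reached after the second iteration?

f′(u) = 4u³ + 12u - 3
Step 1: f′(-3) = -147; u₁ = -3 − 0.01·(-147) = -1.53
Step 2: f′(-1.53) = -35.686308; u₂ = -1.53 − 0.01·(-35.686308) = -1.17313692

-1.17313692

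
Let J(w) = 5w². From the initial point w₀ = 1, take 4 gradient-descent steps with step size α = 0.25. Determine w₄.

J′(w) = 10w
Step 1: J′(1) = 10; w₁ = 1 − 0.25·10 = -1.5
Step 2: J′(-1.5) = -15; w₂ = -1.5 − 0.25·(-15) = 2.25
Step 3: J′(2.25) = 22.5; w₃ = 2.25 − 0.25·22.5 = -3.375
Step 4: J′(-3.375) = -33.75; w₄ = -3.375 − 0.25·(-33.75) = 5.0625

5.0625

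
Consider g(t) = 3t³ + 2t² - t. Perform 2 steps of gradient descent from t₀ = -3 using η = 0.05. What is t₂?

-23.502

g′(t) = 9t² + 4t - 1
Step 1: g′(-3) = 68; t₁ = -3 − 0.05·68 = -6.4
Step 2: g′(-6.4) = 342.04; t₂ = -6.4 − 0.05·342.04 = -23.502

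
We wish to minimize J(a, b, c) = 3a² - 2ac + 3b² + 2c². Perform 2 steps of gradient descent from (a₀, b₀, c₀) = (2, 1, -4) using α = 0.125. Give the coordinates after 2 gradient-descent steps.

(-0.5, 0.0625, -0.875)

∇J = (6a - 2c, 6b, -2a + 4c)
Step 1: at (2, 1, -4), ∇J = (20, 6, -20) → (2, 1, -4) − 0.125·(20, 6, -20) = (-0.5, 0.25, -1.5)
Step 2: at (-0.5, 0.25, -1.5), ∇J = (0, 1.5, -5) → (-0.5, 0.25, -1.5) − 0.125·(0, 1.5, -5) = (-0.5, 0.0625, -0.875)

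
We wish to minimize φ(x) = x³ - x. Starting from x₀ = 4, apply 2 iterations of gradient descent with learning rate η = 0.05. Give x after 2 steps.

1.291625

φ′(x) = 3x² - 1
x₁ = 4 − 0.05·47 = 1.65
x₂ = 1.65 − 0.05·7.1675 = 1.291625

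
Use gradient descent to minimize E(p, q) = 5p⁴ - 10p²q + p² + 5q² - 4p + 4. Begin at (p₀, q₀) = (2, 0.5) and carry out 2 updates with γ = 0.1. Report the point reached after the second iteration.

(3350.8, 144)

∇E = (20p³ - 20pq + 2p - 4, -10p² + 10q)
Step 1: at (2, 0.5), ∇E = (140, -35) → (2, 0.5) − 0.1·(140, -35) = (-12, 4)
Step 2: at (-12, 4), ∇E = (-33628, -1400) → (-12, 4) − 0.1·(-33628, -1400) = (3350.8, 144)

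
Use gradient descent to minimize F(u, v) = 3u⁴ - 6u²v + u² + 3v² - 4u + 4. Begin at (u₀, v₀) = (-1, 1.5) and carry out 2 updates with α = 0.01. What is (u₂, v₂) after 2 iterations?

(-0.9964, 1.4418)

∇F = (12u³ - 12uv + 2u - 4, -6u² + 6v)
(u₁, v₁) = (-1, 1.5) − 0.01·(0, 3) = (-1, 1.47)
(u₂, v₂) = (-1, 1.47) − 0.01·(-0.36, 2.82) = (-0.9964, 1.4418)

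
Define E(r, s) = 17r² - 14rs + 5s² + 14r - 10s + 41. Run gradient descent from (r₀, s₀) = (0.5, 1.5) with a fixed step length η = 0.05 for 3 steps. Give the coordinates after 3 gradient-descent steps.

(-0.084, 1.444)

∇E = (34r - 14s + 14, -14r + 10s - 10)
Step 1: at (0.5, 1.5), ∇E = (10, -2) → (0.5, 1.5) − 0.05·(10, -2) = (0, 1.6)
Step 2: at (0, 1.6), ∇E = (-8.4, 6) → (0, 1.6) − 0.05·(-8.4, 6) = (0.42, 1.3)
Step 3: at (0.42, 1.3), ∇E = (10.08, -2.88) → (0.42, 1.3) − 0.05·(10.08, -2.88) = (-0.084, 1.444)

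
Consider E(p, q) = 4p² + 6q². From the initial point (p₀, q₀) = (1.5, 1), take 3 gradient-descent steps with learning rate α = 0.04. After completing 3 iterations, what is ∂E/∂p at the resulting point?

∇E = (8p, 12q)
Step 1: at (1.5, 1), ∇E = (12, 12) → (1.5, 1) − 0.04·(12, 12) = (1.02, 0.52)
Step 2: at (1.02, 0.52), ∇E = (8.16, 6.24) → (1.02, 0.52) − 0.04·(8.16, 6.24) = (0.6936, 0.2704)
Step 3: at (0.6936, 0.2704), ∇E = (5.5488, 3.2448) → (0.6936, 0.2704) − 0.04·(5.5488, 3.2448) = (0.471648, 0.140608)
∂E/∂p at (0.471648, 0.140608) = 3.773184

3.773184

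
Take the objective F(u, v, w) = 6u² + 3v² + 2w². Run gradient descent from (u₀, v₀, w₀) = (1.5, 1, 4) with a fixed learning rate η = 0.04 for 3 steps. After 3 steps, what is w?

2.370816

∇F = (12u, 6v, 4w)
Step 1: at (1.5, 1, 4), ∇F = (18, 6, 16) → (1.5, 1, 4) − 0.04·(18, 6, 16) = (0.78, 0.76, 3.36)
Step 2: at (0.78, 0.76, 3.36), ∇F = (9.36, 4.56, 13.44) → (0.78, 0.76, 3.36) − 0.04·(9.36, 4.56, 13.44) = (0.4056, 0.5776, 2.8224)
Step 3: at (0.4056, 0.5776, 2.8224), ∇F = (4.8672, 3.4656, 11.2896) → (0.4056, 0.5776, 2.8224) − 0.04·(4.8672, 3.4656, 11.2896) = (0.210912, 0.438976, 2.370816)
w = 2.370816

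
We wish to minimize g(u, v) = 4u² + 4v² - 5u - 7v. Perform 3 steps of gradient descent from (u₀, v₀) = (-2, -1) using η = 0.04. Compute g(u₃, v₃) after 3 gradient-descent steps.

-0.509641035776

∇g = (8u - 5, 8v - 7)
Step 1: at (-2, -1), ∇g = (-21, -15) → (-2, -1) − 0.04·(-21, -15) = (-1.16, -0.4)
Step 2: at (-1.16, -0.4), ∇g = (-14.28, -10.2) → (-1.16, -0.4) − 0.04·(-14.28, -10.2) = (-0.5888, 0.008)
Step 3: at (-0.5888, 0.008), ∇g = (-9.7104, -6.936) → (-0.5888, 0.008) − 0.04·(-9.7104, -6.936) = (-0.200384, 0.28544)
g(-0.200384, 0.28544) = -0.509641035776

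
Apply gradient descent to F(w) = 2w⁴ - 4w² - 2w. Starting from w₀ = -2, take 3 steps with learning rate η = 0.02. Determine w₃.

F′(w) = 8w³ - 8w - 2
w₁ = -2 − 0.02·(-50) = -1
w₂ = -1 − 0.02·(-2) = -0.96
w₃ = -0.96 − 0.02·(-1.397888) = -0.93204224

-0.93204224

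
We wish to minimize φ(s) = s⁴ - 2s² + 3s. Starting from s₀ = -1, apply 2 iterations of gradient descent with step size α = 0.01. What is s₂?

φ′(s) = 4s³ - 4s + 3
s₁ = -1 − 0.01·3 = -1.03
s₂ = -1.03 − 0.01·2.749092 = -1.05749092

-1.05749092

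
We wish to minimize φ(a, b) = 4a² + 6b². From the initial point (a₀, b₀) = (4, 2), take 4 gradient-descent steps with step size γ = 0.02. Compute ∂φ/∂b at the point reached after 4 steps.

8.00692224

∇φ = (8a, 12b)
Step 1: at (4, 2), ∇φ = (32, 24) → (4, 2) − 0.02·(32, 24) = (3.36, 1.52)
Step 2: at (3.36, 1.52), ∇φ = (26.88, 18.24) → (3.36, 1.52) − 0.02·(26.88, 18.24) = (2.8224, 1.1552)
Step 3: at (2.8224, 1.1552), ∇φ = (22.5792, 13.8624) → (2.8224, 1.1552) − 0.02·(22.5792, 13.8624) = (2.370816, 0.877952)
Step 4: at (2.370816, 0.877952), ∇φ = (18.966528, 10.535424) → (2.370816, 0.877952) − 0.02·(18.966528, 10.535424) = (1.99148544, 0.66724352)
∂φ/∂b at (1.99148544, 0.66724352) = 8.00692224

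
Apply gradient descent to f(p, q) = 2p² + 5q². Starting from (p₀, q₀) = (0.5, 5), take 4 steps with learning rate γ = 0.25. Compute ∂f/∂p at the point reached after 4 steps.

∇f = (4p, 10q)
(p₁, q₁) = (0.5, 5) − 0.25·(2, 50) = (0, -7.5)
(p₂, q₂) = (0, -7.5) − 0.25·(0, -75) = (0, 11.25)
(p₃, q₃) = (0, 11.25) − 0.25·(0, 112.5) = (0, -16.875)
(p₄, q₄) = (0, -16.875) − 0.25·(0, -168.75) = (0, 25.3125)
∂f/∂p at (0, 25.3125) = 0

0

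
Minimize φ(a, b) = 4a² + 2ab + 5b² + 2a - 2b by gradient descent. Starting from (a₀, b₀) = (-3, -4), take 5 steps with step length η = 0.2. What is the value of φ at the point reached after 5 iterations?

1297.9318073344

∇φ = (8a + 2b + 2, 2a + 10b - 2)
Step 1: at (-3, -4), ∇φ = (-30, -48) → (-3, -4) − 0.2·(-30, -48) = (3, 5.6)
Step 2: at (3, 5.6), ∇φ = (37.2, 60) → (3, 5.6) − 0.2·(37.2, 60) = (-4.44, -6.4)
Step 3: at (-4.44, -6.4), ∇φ = (-46.32, -74.88) → (-4.44, -6.4) − 0.2·(-46.32, -74.88) = (4.824, 8.576)
Step 4: at (4.824, 8.576), ∇φ = (57.744, 93.408) → (4.824, 8.576) − 0.2·(57.744, 93.408) = (-6.7248, -10.1056)
Step 5: at (-6.7248, -10.1056), ∇φ = (-72.0096, -116.5056) → (-6.7248, -10.1056) − 0.2·(-72.0096, -116.5056) = (7.67712, 13.19552)
φ(7.67712, 13.19552) = 1297.9318073344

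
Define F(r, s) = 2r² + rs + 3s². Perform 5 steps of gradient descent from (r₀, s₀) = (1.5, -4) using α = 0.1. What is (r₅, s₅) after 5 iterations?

∇F = (4r + s, r + 6s)
Step 1: at (1.5, -4), ∇F = (2, -22.5) → (1.5, -4) − 0.1·(2, -22.5) = (1.3, -1.75)
Step 2: at (1.3, -1.75), ∇F = (3.45, -9.2) → (1.3, -1.75) − 0.1·(3.45, -9.2) = (0.955, -0.83)
Step 3: at (0.955, -0.83), ∇F = (2.99, -4.025) → (0.955, -0.83) − 0.1·(2.99, -4.025) = (0.656, -0.4275)
Step 4: at (0.656, -0.4275), ∇F = (2.1965, -1.909) → (0.656, -0.4275) − 0.1·(2.1965, -1.909) = (0.43635, -0.2366)
Step 5: at (0.43635, -0.2366), ∇F = (1.5088, -0.98325) → (0.43635, -0.2366) − 0.1·(1.5088, -0.98325) = (0.28547, -0.138275)

(0.28547, -0.138275)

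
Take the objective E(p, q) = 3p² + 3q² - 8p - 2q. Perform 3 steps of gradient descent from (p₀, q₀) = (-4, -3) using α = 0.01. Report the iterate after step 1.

(-3.68, -2.8)

∇E = (6p - 8, 6q - 2)
(p₁, q₁) = (-4, -3) − 0.01·(-32, -20) = (-3.68, -2.8)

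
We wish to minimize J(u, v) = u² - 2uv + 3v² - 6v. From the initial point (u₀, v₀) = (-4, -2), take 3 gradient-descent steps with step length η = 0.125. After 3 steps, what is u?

∇J = (2u - 2v, -2u + 6v - 6)
Step 1: at (-4, -2), ∇J = (-4, -10) → (-4, -2) − 0.125·(-4, -10) = (-3.5, -0.75)
Step 2: at (-3.5, -0.75), ∇J = (-5.5, -3.5) → (-3.5, -0.75) − 0.125·(-5.5, -3.5) = (-2.8125, -0.3125)
Step 3: at (-2.8125, -0.3125), ∇J = (-5, -2.25) → (-2.8125, -0.3125) − 0.125·(-5, -2.25) = (-2.1875, -0.03125)
u = -2.1875

-2.1875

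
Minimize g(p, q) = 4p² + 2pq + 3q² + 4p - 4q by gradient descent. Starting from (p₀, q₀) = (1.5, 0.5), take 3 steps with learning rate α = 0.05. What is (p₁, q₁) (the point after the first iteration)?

∇g = (8p + 2q + 4, 2p + 6q - 4)
(p₁, q₁) = (1.5, 0.5) − 0.05·(17, 2) = (0.65, 0.4)

(0.65, 0.4)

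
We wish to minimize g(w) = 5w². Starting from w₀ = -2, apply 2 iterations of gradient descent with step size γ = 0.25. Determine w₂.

-4.5

g′(w) = 10w
Step 1: g′(-2) = -20; w₁ = -2 − 0.25·(-20) = 3
Step 2: g′(3) = 30; w₂ = 3 − 0.25·30 = -4.5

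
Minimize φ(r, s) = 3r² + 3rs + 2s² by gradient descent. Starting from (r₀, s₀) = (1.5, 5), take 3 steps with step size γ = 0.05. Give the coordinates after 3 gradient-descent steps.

∇φ = (6r + 3s, 3r + 4s)
(r₁, s₁) = (1.5, 5) − 0.05·(24, 24.5) = (0.3, 3.775)
(r₂, s₂) = (0.3, 3.775) − 0.05·(13.125, 16) = (-0.35625, 2.975)
(r₃, s₃) = (-0.35625, 2.975) − 0.05·(6.7875, 10.83125) = (-0.695625, 2.4334375)

(-0.695625, 2.4334375)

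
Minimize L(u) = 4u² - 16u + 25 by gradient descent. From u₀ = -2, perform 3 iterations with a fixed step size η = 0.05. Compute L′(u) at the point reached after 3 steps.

-6.912

L′(u) = 8u - 16
Step 1: L′(-2) = -32; u₁ = -2 − 0.05·(-32) = -0.4
Step 2: L′(-0.4) = -19.2; u₂ = -0.4 − 0.05·(-19.2) = 0.56
Step 3: L′(0.56) = -11.52; u₃ = 0.56 − 0.05·(-11.52) = 1.136
L′(u) at (1.136) = -6.912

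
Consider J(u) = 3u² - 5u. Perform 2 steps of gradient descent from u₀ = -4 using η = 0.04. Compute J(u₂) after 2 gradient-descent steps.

21.29799168

J′(u) = 6u - 5
Step 1: J′(-4) = -29; u₁ = -4 − 0.04·(-29) = -2.84
Step 2: J′(-2.84) = -22.04; u₂ = -2.84 − 0.04·(-22.04) = -1.9584
J(-1.9584) = 21.29799168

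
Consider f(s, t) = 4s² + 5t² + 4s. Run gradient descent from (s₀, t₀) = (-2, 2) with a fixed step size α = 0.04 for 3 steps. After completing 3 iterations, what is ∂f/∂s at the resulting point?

-3.773184

∇f = (8s + 4, 10t)
Step 1: at (-2, 2), ∇f = (-12, 20) → (-2, 2) − 0.04·(-12, 20) = (-1.52, 1.2)
Step 2: at (-1.52, 1.2), ∇f = (-8.16, 12) → (-1.52, 1.2) − 0.04·(-8.16, 12) = (-1.1936, 0.72)
Step 3: at (-1.1936, 0.72), ∇f = (-5.5488, 7.2) → (-1.1936, 0.72) − 0.04·(-5.5488, 7.2) = (-0.971648, 0.432)
∂f/∂s at (-0.971648, 0.432) = -3.773184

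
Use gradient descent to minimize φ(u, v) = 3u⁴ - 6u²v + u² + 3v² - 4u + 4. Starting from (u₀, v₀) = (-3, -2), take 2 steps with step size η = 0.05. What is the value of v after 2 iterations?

90.697

∇φ = (12u³ - 12uv + 2u - 4, -6u² + 6v)
Step 1: at (-3, -2), ∇φ = (-406, -66) → (-3, -2) − 0.05·(-406, -66) = (17.3, 1.3)
Step 2: at (17.3, 1.3), ∇φ = (61893.324, -1787.94) → (17.3, 1.3) − 0.05·(61893.324, -1787.94) = (-3077.3662, 90.697)
v = 90.697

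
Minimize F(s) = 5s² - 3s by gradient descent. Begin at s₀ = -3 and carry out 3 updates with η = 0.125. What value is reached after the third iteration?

0.3515625

F′(s) = 10s - 3
s₁ = -3 − 0.125·(-33) = 1.125
s₂ = 1.125 − 0.125·8.25 = 0.09375
s₃ = 0.09375 − 0.125·(-2.0625) = 0.3515625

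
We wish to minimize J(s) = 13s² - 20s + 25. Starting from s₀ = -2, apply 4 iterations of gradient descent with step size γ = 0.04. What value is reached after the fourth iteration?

J′(s) = 26s - 20
Step 1: J′(-2) = -72; s₁ = -2 − 0.04·(-72) = 0.88
Step 2: J′(0.88) = 2.88; s₂ = 0.88 − 0.04·2.88 = 0.7648
Step 3: J′(0.7648) = -0.1152; s₃ = 0.7648 − 0.04·(-0.1152) = 0.769408
Step 4: J′(0.769408) = 0.004608; s₄ = 0.769408 − 0.04·0.004608 = 0.76922368

0.76922368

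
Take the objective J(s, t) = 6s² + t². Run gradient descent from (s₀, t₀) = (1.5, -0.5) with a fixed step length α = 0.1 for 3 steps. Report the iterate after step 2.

∇J = (12s, 2t)
(s₁, t₁) = (1.5, -0.5) − 0.1·(18, -1) = (-0.3, -0.4)
(s₂, t₂) = (-0.3, -0.4) − 0.1·(-3.6, -0.8) = (0.06, -0.32)

(0.06, -0.32)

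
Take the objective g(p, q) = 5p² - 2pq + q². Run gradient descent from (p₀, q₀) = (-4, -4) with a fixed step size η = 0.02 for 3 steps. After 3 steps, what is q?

∇g = (10p - 2q, -2p + 2q)
Step 1: at (-4, -4), ∇g = (-32, 0) → (-4, -4) − 0.02·(-32, 0) = (-3.36, -4)
Step 2: at (-3.36, -4), ∇g = (-25.6, -1.28) → (-3.36, -4) − 0.02·(-25.6, -1.28) = (-2.848, -3.9744)
Step 3: at (-2.848, -3.9744), ∇g = (-20.5312, -2.2528) → (-2.848, -3.9744) − 0.02·(-20.5312, -2.2528) = (-2.437376, -3.929344)
q = -3.929344

-3.929344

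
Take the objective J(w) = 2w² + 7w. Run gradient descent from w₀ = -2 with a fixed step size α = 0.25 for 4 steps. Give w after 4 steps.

-1.75

J′(w) = 4w + 7
Step 1: J′(-2) = -1; w₁ = -2 − 0.25·(-1) = -1.75
Step 2: J′(-1.75) = 0; w₂ = -1.75 − 0.25·0 = -1.75
Step 3: J′(-1.75) = 0; w₃ = -1.75 − 0.25·0 = -1.75
Step 4: J′(-1.75) = 0; w₄ = -1.75 − 0.25·0 = -1.75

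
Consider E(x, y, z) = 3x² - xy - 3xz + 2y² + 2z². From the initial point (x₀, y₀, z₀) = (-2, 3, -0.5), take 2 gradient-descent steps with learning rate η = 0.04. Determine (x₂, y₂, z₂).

∇E = (6x - y - 3z, -x + 4y, -3x + 4z)
(x₁, y₁, z₁) = (-2, 3, -0.5) − 0.04·(-13.5, 14, 4) = (-1.46, 2.44, -0.66)
(x₂, y₂, z₂) = (-1.46, 2.44, -0.66) − 0.04·(-9.22, 11.22, 1.74) = (-1.0912, 1.9912, -0.7296)

(-1.0912, 1.9912, -0.7296)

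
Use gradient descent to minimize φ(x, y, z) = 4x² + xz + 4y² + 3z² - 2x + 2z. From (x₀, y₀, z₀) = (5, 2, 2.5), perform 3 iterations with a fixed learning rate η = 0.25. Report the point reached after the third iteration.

∇φ = (8x + z - 2, 8y, x + 6z + 2)
Step 1: at (5, 2, 2.5), ∇φ = (40.5, 16, 22) → (5, 2, 2.5) − 0.25·(40.5, 16, 22) = (-5.125, -2, -3)
Step 2: at (-5.125, -2, -3), ∇φ = (-46, -16, -21.125) → (-5.125, -2, -3) − 0.25·(-46, -16, -21.125) = (6.375, 2, 2.28125)
Step 3: at (6.375, 2, 2.28125), ∇φ = (51.28125, 16, 22.0625) → (6.375, 2, 2.28125) − 0.25·(51.28125, 16, 22.0625) = (-6.4453125, -2, -3.234375)

(-6.4453125, -2, -3.234375)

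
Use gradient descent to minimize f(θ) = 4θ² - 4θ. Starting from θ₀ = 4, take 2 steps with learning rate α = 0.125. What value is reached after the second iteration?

f′(θ) = 8θ - 4
Step 1: f′(4) = 28; θ₁ = 4 − 0.125·28 = 0.5
Step 2: f′(0.5) = 0; θ₂ = 0.5 − 0.125·0 = 0.5

0.5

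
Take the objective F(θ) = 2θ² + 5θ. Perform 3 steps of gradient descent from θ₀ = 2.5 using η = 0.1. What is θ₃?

F′(θ) = 4θ + 5
Step 1: F′(2.5) = 15; θ₁ = 2.5 − 0.1·15 = 1
Step 2: F′(1) = 9; θ₂ = 1 − 0.1·9 = 0.1
Step 3: F′(0.1) = 5.4; θ₃ = 0.1 − 0.1·5.4 = -0.44

-0.44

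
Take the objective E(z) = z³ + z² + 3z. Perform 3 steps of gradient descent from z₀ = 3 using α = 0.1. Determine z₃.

E′(z) = 3z² + 2z + 3
z₁ = 3 − 0.1·36 = -0.6
z₂ = -0.6 − 0.1·2.88 = -0.888
z₃ = -0.888 − 0.1·3.589632 = -1.2469632

-1.2469632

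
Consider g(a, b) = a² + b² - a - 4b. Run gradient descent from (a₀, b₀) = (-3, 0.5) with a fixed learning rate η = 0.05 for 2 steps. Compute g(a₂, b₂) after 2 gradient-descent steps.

∇g = (2a - 1, 2b - 4)
Step 1: at (-3, 0.5), ∇g = (-7, -3) → (-3, 0.5) − 0.05·(-7, -3) = (-2.65, 0.65)
Step 2: at (-2.65, 0.65), ∇g = (-6.3, -2.7) → (-2.65, 0.65) − 0.05·(-6.3, -2.7) = (-2.335, 0.785)
g(-2.335, 0.785) = 5.26345

5.26345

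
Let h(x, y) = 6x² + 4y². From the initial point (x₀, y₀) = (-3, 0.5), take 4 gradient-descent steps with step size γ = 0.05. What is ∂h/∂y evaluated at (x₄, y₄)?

∇h = (12x, 8y)
(x₁, y₁) = (-3, 0.5) − 0.05·(-36, 4) = (-1.2, 0.3)
(x₂, y₂) = (-1.2, 0.3) − 0.05·(-14.4, 2.4) = (-0.48, 0.18)
(x₃, y₃) = (-0.48, 0.18) − 0.05·(-5.76, 1.44) = (-0.192, 0.108)
(x₄, y₄) = (-0.192, 0.108) − 0.05·(-2.304, 0.864) = (-0.0768, 0.0648)
∂h/∂y at (-0.0768, 0.0648) = 0.5184

0.5184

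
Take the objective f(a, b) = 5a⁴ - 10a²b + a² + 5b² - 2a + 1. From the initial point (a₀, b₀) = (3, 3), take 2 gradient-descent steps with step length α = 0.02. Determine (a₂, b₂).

(20.1019008, 7.02368)

∇f = (20a³ - 20ab + 2a - 2, -10a² + 10b)
Step 1: at (3, 3), ∇f = (364, -60) → (3, 3) − 0.02·(364, -60) = (-4.28, 4.2)
Step 2: at (-4.28, 4.2), ∇f = (-1219.09504, -141.184) → (-4.28, 4.2) − 0.02·(-1219.09504, -141.184) = (20.1019008, 7.02368)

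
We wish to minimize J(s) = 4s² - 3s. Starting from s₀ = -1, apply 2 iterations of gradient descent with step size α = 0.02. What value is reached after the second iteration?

-0.5952

J′(s) = 8s - 3
s₁ = -1 − 0.02·(-11) = -0.78
s₂ = -0.78 − 0.02·(-9.24) = -0.5952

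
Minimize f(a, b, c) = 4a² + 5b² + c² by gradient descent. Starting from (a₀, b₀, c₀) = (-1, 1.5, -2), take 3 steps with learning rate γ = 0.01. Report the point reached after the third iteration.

(-0.778688, 1.0935, -1.882384)

∇f = (8a, 10b, 2c)
(a₁, b₁, c₁) = (-1, 1.5, -2) − 0.01·(-8, 15, -4) = (-0.92, 1.35, -1.96)
(a₂, b₂, c₂) = (-0.92, 1.35, -1.96) − 0.01·(-7.36, 13.5, -3.92) = (-0.8464, 1.215, -1.9208)
(a₃, b₃, c₃) = (-0.8464, 1.215, -1.9208) − 0.01·(-6.7712, 12.15, -3.8416) = (-0.778688, 1.0935, -1.882384)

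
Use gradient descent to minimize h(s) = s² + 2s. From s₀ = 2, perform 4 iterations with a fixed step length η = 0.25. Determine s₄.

-0.8125

h′(s) = 2s + 2
s₁ = 2 − 0.25·6 = 0.5
s₂ = 0.5 − 0.25·3 = -0.25
s₃ = -0.25 − 0.25·1.5 = -0.625
s₄ = -0.625 − 0.25·0.75 = -0.8125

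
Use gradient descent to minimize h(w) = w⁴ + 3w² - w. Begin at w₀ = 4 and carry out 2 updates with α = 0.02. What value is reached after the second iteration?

-1.05485504

h′(w) = 4w³ + 6w - 1
w₁ = 4 − 0.02·279 = -1.58
w₂ = -1.58 − 0.02·(-26.257248) = -1.05485504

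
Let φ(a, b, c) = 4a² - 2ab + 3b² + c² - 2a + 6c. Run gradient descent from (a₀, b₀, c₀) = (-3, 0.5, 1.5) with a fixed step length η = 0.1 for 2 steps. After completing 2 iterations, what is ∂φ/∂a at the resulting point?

-1.08

∇φ = (8a - 2b - 2, -2a + 6b, 2c + 6)
Step 1: at (-3, 0.5, 1.5), ∇φ = (-27, 9, 9) → (-3, 0.5, 1.5) − 0.1·(-27, 9, 9) = (-0.3, -0.4, 0.6)
Step 2: at (-0.3, -0.4, 0.6), ∇φ = (-3.6, -1.8, 7.2) → (-0.3, -0.4, 0.6) − 0.1·(-3.6, -1.8, 7.2) = (0.06, -0.22, -0.12)
∂φ/∂a at (0.06, -0.22, -0.12) = -1.08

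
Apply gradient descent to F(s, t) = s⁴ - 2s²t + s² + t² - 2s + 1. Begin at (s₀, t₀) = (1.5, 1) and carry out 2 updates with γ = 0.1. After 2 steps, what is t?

1.0845

∇F = (4s³ - 4st + 2s - 2, -2s² + 2t)
(s₁, t₁) = (1.5, 1) − 0.1·(8.5, -2.5) = (0.65, 1.25)
(s₂, t₂) = (0.65, 1.25) − 0.1·(-2.8515, 1.655) = (0.93515, 1.0845)
t = 1.0845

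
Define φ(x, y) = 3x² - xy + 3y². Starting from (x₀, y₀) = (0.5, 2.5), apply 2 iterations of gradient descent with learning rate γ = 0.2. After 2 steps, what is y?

0.16

∇φ = (6x - y, -x + 6y)
(x₁, y₁) = (0.5, 2.5) − 0.2·(0.5, 14.5) = (0.4, -0.4)
(x₂, y₂) = (0.4, -0.4) − 0.2·(2.8, -2.8) = (-0.16, 0.16)
y = 0.16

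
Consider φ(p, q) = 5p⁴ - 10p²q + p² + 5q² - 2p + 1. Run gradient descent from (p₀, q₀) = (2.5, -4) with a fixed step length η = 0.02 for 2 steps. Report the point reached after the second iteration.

∇φ = (20p³ - 20pq + 2p - 2, -10p² + 10q)
Step 1: at (2.5, -4), ∇φ = (515.5, -102.5) → (2.5, -4) − 0.02·(515.5, -102.5) = (-7.81, -1.95)
Step 2: at (-7.81, -1.95), ∇φ = (-9849.80082, -629.461) → (-7.81, -1.95) − 0.02·(-9849.80082, -629.461) = (189.1860164, 10.63922)

(189.1860164, 10.63922)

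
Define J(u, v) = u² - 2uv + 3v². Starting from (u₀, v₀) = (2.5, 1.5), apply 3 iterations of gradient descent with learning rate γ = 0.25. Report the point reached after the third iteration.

∇J = (2u - 2v, -2u + 6v)
Step 1: at (2.5, 1.5), ∇J = (2, 4) → (2.5, 1.5) − 0.25·(2, 4) = (2, 0.5)
Step 2: at (2, 0.5), ∇J = (3, -1) → (2, 0.5) − 0.25·(3, -1) = (1.25, 0.75)
Step 3: at (1.25, 0.75), ∇J = (1, 2) → (1.25, 0.75) − 0.25·(1, 2) = (1, 0.25)

(1, 0.25)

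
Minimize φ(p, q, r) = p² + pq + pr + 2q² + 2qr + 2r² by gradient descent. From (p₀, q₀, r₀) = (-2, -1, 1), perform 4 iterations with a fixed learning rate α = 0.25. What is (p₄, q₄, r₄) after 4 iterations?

∇φ = (2p + q + r, p + 4q + 2r, p + 2q + 4r)
(p₁, q₁, r₁) = (-2, -1, 1) − 0.25·(-4, -4, 0) = (-1, 0, 1)
(p₂, q₂, r₂) = (-1, 0, 1) − 0.25·(-1, 1, 3) = (-0.75, -0.25, 0.25)
(p₃, q₃, r₃) = (-0.75, -0.25, 0.25) − 0.25·(-1.5, -1.25, -0.25) = (-0.375, 0.0625, 0.3125)
(p₄, q₄, r₄) = (-0.375, 0.0625, 0.3125) − 0.25·(-0.375, 0.5, 1) = (-0.28125, -0.0625, 0.0625)

(-0.28125, -0.0625, 0.0625)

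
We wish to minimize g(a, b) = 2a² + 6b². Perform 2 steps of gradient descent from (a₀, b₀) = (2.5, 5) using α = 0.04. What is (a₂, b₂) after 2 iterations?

∇g = (4a, 12b)
Step 1: at (2.5, 5), ∇g = (10, 60) → (2.5, 5) − 0.04·(10, 60) = (2.1, 2.6)
Step 2: at (2.1, 2.6), ∇g = (8.4, 31.2) → (2.1, 2.6) − 0.04·(8.4, 31.2) = (1.764, 1.352)

(1.764, 1.352)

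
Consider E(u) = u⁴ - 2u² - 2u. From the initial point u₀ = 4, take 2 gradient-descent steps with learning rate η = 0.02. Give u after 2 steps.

E′(u) = 4u³ - 4u - 2
Step 1: E′(4) = 238; u₁ = 4 − 0.02·238 = -0.76
Step 2: E′(-0.76) = -0.715904; u₂ = -0.76 − 0.02·(-0.715904) = -0.74568192

-0.74568192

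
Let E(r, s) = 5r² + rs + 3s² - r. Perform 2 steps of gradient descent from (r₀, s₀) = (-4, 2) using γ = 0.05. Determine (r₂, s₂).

(-1.055, 1.2225)

∇E = (10r + s - 1, r + 6s)
(r₁, s₁) = (-4, 2) − 0.05·(-39, 8) = (-2.05, 1.6)
(r₂, s₂) = (-2.05, 1.6) − 0.05·(-19.9, 7.55) = (-1.055, 1.2225)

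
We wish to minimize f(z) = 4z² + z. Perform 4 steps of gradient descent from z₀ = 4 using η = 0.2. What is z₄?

0.4096

f′(z) = 8z + 1
Step 1: f′(4) = 33; z₁ = 4 − 0.2·33 = -2.6
Step 2: f′(-2.6) = -19.8; z₂ = -2.6 − 0.2·(-19.8) = 1.36
Step 3: f′(1.36) = 11.88; z₃ = 1.36 − 0.2·11.88 = -1.016
Step 4: f′(-1.016) = -7.128; z₄ = -1.016 − 0.2·(-7.128) = 0.4096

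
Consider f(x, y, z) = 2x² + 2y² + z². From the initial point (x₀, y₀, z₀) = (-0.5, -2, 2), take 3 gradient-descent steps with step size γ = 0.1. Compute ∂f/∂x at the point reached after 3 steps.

∇f = (4x, 4y, 2z)
(x₁, y₁, z₁) = (-0.5, -2, 2) − 0.1·(-2, -8, 4) = (-0.3, -1.2, 1.6)
(x₂, y₂, z₂) = (-0.3, -1.2, 1.6) − 0.1·(-1.2, -4.8, 3.2) = (-0.18, -0.72, 1.28)
(x₃, y₃, z₃) = (-0.18, -0.72, 1.28) − 0.1·(-0.72, -2.88, 2.56) = (-0.108, -0.432, 1.024)
∂f/∂x at (-0.108, -0.432, 1.024) = -0.432

-0.432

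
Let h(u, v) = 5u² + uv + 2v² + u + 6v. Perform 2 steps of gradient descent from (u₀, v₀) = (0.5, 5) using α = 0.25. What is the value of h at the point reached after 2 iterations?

58.7021484375

∇h = (10u + v + 1, u + 4v + 6)
Step 1: at (0.5, 5), ∇h = (11, 26.5) → (0.5, 5) − 0.25·(11, 26.5) = (-2.25, -1.625)
Step 2: at (-2.25, -1.625), ∇h = (-23.125, -2.75) → (-2.25, -1.625) − 0.25·(-23.125, -2.75) = (3.53125, -0.9375)
h(3.53125, -0.9375) = 58.7021484375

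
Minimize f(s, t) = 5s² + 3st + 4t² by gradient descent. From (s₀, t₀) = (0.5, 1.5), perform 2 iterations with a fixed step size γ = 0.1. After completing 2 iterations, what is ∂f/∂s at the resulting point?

0.045

∇f = (10s + 3t, 3s + 8t)
Step 1: at (0.5, 1.5), ∇f = (9.5, 13.5) → (0.5, 1.5) − 0.1·(9.5, 13.5) = (-0.45, 0.15)
Step 2: at (-0.45, 0.15), ∇f = (-4.05, -0.15) → (-0.45, 0.15) − 0.1·(-4.05, -0.15) = (-0.045, 0.165)
∂f/∂s at (-0.045, 0.165) = 0.045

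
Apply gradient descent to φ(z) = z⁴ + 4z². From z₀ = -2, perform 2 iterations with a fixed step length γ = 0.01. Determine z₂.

φ′(z) = 4z³ + 8z
Step 1: φ′(-2) = -48; z₁ = -2 − 0.01·(-48) = -1.52
Step 2: φ′(-1.52) = -26.207232; z₂ = -1.52 − 0.01·(-26.207232) = -1.25792768

-1.25792768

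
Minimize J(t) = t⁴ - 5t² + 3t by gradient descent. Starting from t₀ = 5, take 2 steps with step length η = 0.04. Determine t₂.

J′(t) = 4t³ - 10t + 3
Step 1: J′(5) = 453; t₁ = 5 − 0.04·453 = -13.12
Step 2: J′(-13.12) = -8899.413312; t₂ = -13.12 − 0.04·(-8899.413312) = 342.85653248

342.85653248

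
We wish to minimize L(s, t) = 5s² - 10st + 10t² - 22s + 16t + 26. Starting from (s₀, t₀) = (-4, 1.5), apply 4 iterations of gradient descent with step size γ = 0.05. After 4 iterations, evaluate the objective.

9.9072265625

∇L = (10s - 10t - 22, -10s + 20t + 16)
Step 1: at (-4, 1.5), ∇L = (-77, 86) → (-4, 1.5) − 0.05·(-77, 86) = (-0.15, -2.8)
Step 2: at (-0.15, -2.8), ∇L = (4.5, -38.5) → (-0.15, -2.8) − 0.05·(4.5, -38.5) = (-0.375, -0.875)
Step 3: at (-0.375, -0.875), ∇L = (-17, 2.25) → (-0.375, -0.875) − 0.05·(-17, 2.25) = (0.475, -0.9875)
Step 4: at (0.475, -0.9875), ∇L = (-7.375, -8.5) → (0.475, -0.9875) − 0.05·(-7.375, -8.5) = (0.84375, -0.5625)
L(0.84375, -0.5625) = 9.9072265625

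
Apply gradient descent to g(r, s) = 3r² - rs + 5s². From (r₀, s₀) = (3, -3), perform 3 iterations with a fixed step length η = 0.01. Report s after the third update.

∇g = (6r - s, -r + 10s)
Step 1: at (3, -3), ∇g = (21, -33) → (3, -3) − 0.01·(21, -33) = (2.79, -2.67)
Step 2: at (2.79, -2.67), ∇g = (19.41, -29.49) → (2.79, -2.67) − 0.01·(19.41, -29.49) = (2.5959, -2.3751)
Step 3: at (2.5959, -2.3751), ∇g = (17.9505, -26.3469) → (2.5959, -2.3751) − 0.01·(17.9505, -26.3469) = (2.416395, -2.111631)
s = -2.111631

-2.111631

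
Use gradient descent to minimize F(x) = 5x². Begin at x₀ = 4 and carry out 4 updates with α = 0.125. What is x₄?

0.015625

F′(x) = 10x
x₁ = 4 − 0.125·40 = -1
x₂ = -1 − 0.125·(-10) = 0.25
x₃ = 0.25 − 0.125·2.5 = -0.0625
x₄ = -0.0625 − 0.125·(-0.625) = 0.015625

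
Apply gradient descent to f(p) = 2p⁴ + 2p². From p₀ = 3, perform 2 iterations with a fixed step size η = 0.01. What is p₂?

0.66134016

f′(p) = 8p³ + 4p
Step 1: f′(3) = 228; p₁ = 3 − 0.01·228 = 0.72
Step 2: f′(0.72) = 5.865984; p₂ = 0.72 − 0.01·5.865984 = 0.66134016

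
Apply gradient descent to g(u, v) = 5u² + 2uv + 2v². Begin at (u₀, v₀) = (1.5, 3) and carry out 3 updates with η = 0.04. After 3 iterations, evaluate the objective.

∇g = (10u + 2v, 2u + 4v)
(u₁, v₁) = (1.5, 3) − 0.04·(21, 15) = (0.66, 2.4)
(u₂, v₂) = (0.66, 2.4) − 0.04·(11.4, 10.92) = (0.204, 1.9632)
(u₃, v₃) = (0.204, 1.9632) − 0.04·(5.9664, 8.2608) = (-0.034656, 1.632768)
g(-0.034656, 1.632768) = 5.224697459712

5.224697459712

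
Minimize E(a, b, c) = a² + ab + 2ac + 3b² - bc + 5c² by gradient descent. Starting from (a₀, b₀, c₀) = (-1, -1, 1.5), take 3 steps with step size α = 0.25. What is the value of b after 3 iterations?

1.296875

∇E = (2a + b + 2c, a + 6b - c, 2a - b + 10c)
Step 1: at (-1, -1, 1.5), ∇E = (0, -8.5, 14) → (-1, -1, 1.5) − 0.25·(0, -8.5, 14) = (-1, 1.125, -2)
Step 2: at (-1, 1.125, -2), ∇E = (-4.875, 7.75, -23.125) → (-1, 1.125, -2) − 0.25·(-4.875, 7.75, -23.125) = (0.21875, -0.8125, 3.78125)
Step 3: at (0.21875, -0.8125, 3.78125), ∇E = (7.1875, -8.4375, 39.0625) → (0.21875, -0.8125, 3.78125) − 0.25·(7.1875, -8.4375, 39.0625) = (-1.578125, 1.296875, -5.984375)
b = 1.296875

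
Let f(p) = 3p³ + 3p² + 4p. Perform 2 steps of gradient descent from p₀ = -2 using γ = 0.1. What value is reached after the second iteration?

f′(p) = 9p² + 6p + 4
Step 1: f′(-2) = 28; p₁ = -2 − 0.1·28 = -4.8
Step 2: f′(-4.8) = 182.56; p₂ = -4.8 − 0.1·182.56 = -23.056

-23.056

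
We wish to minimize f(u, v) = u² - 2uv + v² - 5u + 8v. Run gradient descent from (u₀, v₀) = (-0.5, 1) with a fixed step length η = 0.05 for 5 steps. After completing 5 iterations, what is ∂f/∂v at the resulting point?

∇f = (2u - 2v - 5, -2u + 2v + 8)
Step 1: at (-0.5, 1), ∇f = (-8, 11) → (-0.5, 1) − 0.05·(-8, 11) = (-0.1, 0.45)
Step 2: at (-0.1, 0.45), ∇f = (-6.1, 9.1) → (-0.1, 0.45) − 0.05·(-6.1, 9.1) = (0.205, -0.005)
Step 3: at (0.205, -0.005), ∇f = (-4.58, 7.58) → (0.205, -0.005) − 0.05·(-4.58, 7.58) = (0.434, -0.384)
Step 4: at (0.434, -0.384), ∇f = (-3.364, 6.364) → (0.434, -0.384) − 0.05·(-3.364, 6.364) = (0.6022, -0.7022)
Step 5: at (0.6022, -0.7022), ∇f = (-2.3912, 5.3912) → (0.6022, -0.7022) − 0.05·(-2.3912, 5.3912) = (0.72176, -0.97176)
∂f/∂v at (0.72176, -0.97176) = 4.61296

4.61296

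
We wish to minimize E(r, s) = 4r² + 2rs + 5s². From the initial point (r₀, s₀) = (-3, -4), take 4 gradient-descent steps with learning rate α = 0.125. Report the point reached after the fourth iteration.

∇E = (8r + 2s, 2r + 10s)
(r₁, s₁) = (-3, -4) − 0.125·(-32, -46) = (1, 1.75)
(r₂, s₂) = (1, 1.75) − 0.125·(11.5, 19.5) = (-0.4375, -0.6875)
(r₃, s₃) = (-0.4375, -0.6875) − 0.125·(-4.875, -7.75) = (0.171875, 0.28125)
(r₄, s₄) = (0.171875, 0.28125) − 0.125·(1.9375, 3.15625) = (-0.0703125, -0.11328125)

(-0.0703125, -0.11328125)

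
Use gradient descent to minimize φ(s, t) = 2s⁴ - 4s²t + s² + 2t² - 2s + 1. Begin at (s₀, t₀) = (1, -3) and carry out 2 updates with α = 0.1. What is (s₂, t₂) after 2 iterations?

∇φ = (8s³ - 8st + 2s - 2, -4s² + 4t)
Step 1: at (1, -3), ∇φ = (32, -16) → (1, -3) − 0.1·(32, -16) = (-2.2, -1.4)
Step 2: at (-2.2, -1.4), ∇φ = (-116.224, -24.96) → (-2.2, -1.4) − 0.1·(-116.224, -24.96) = (9.4224, 1.096)

(9.4224, 1.096)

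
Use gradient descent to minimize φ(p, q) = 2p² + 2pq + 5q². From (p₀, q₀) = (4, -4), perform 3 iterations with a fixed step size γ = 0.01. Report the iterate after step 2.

(3.8368, -3.3904)

∇φ = (4p + 2q, 2p + 10q)
Step 1: at (4, -4), ∇φ = (8, -32) → (4, -4) − 0.01·(8, -32) = (3.92, -3.68)
Step 2: at (3.92, -3.68), ∇φ = (8.32, -28.96) → (3.92, -3.68) − 0.01·(8.32, -28.96) = (3.8368, -3.3904)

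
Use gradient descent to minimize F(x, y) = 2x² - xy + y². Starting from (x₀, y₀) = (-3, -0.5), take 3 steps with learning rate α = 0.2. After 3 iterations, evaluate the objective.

0.208384

∇F = (4x - y, -x + 2y)
(x₁, y₁) = (-3, -0.5) − 0.2·(-11.5, 2) = (-0.7, -0.9)
(x₂, y₂) = (-0.7, -0.9) − 0.2·(-1.9, -1.1) = (-0.32, -0.68)
(x₃, y₃) = (-0.32, -0.68) − 0.2·(-0.6, -1.04) = (-0.2, -0.472)
F(-0.2, -0.472) = 0.208384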